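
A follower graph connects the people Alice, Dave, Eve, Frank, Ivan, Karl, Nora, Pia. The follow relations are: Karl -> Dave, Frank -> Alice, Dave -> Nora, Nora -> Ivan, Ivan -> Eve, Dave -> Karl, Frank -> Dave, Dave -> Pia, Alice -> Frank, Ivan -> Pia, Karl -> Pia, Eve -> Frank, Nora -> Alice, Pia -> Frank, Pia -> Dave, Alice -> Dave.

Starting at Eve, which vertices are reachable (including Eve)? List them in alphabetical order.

Alice, Dave, Eve, Frank, Ivan, Karl, Nora, Pia

Start at Eve.
Its neighbours: Frank.
Then their neighbours: Alice, Dave.
Then next layer: Karl, Nora, Pia.
Then next layer: Ivan.
Every vertex is now reached.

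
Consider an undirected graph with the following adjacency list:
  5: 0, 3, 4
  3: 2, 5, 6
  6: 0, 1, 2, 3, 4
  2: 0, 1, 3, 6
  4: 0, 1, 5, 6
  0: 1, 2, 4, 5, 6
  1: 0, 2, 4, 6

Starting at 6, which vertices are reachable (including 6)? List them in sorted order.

Start at 6.
Its neighbours: 0, 1, 2, 3, 4.
Then their neighbours: 5.
Every vertex is now reached.

0, 1, 2, 3, 4, 5, 6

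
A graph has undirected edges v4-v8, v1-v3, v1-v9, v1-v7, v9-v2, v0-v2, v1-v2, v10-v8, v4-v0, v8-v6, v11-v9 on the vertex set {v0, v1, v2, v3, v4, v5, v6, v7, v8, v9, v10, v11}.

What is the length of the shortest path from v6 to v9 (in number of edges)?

Distance 0: v6.
Distance 1: v8.
Distance 2: v4, v10.
Distance 3: v0.
Distance 4: v2.
Distance 5: v1, v9 — contains v9.

5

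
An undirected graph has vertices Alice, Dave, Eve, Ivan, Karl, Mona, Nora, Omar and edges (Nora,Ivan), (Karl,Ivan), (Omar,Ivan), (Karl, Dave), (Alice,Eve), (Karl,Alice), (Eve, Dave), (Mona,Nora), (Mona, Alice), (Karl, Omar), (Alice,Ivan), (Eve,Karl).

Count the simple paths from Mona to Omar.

Mona–Alice–Eve–Dave–Karl–Ivan–Omar
Mona–Alice–Eve–Dave–Karl–Omar
Mona–Alice–Eve–Karl–Ivan–Omar
Mona–Alice–Eve–Karl–Omar
Mona–Alice–Ivan–Karl–Omar
Mona–Alice–Ivan–Omar
Mona–Alice–Karl–Ivan–Omar
Mona–Alice–Karl–Omar
Mona–Nora–Ivan–Alice–Eve–Dave–Karl–Omar
Mona–Nora–Ivan–Alice–Eve–Karl–Omar
Mona–Nora–Ivan–Alice–Karl–Omar
Mona–Nora–Ivan–Karl–Omar
Mona–Nora–Ivan–Omar

13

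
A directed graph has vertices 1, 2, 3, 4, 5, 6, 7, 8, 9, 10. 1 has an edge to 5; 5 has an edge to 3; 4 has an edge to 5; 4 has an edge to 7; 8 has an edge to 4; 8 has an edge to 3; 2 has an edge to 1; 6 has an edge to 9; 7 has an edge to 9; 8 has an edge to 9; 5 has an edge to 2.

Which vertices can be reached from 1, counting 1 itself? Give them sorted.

Start at 1.
Its neighbours: 5.
Then their neighbours: 2, 3.
Nothing further is reachable.

1, 2, 3, 5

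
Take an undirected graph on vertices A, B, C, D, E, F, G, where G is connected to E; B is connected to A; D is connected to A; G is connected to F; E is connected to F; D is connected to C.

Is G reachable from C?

Explore from C.
Distance 1: reach D.
Distance 2: reach A.
Distance 3: reach B.
The search is exhausted without reaching G; it lies in a different component.

No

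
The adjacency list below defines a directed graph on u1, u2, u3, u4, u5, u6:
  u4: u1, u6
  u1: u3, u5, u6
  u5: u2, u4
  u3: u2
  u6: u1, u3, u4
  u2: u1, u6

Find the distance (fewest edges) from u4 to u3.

2

Distance 0: u4.
Distance 1: u1, u6.
Distance 2: u3, u5 — contains u3.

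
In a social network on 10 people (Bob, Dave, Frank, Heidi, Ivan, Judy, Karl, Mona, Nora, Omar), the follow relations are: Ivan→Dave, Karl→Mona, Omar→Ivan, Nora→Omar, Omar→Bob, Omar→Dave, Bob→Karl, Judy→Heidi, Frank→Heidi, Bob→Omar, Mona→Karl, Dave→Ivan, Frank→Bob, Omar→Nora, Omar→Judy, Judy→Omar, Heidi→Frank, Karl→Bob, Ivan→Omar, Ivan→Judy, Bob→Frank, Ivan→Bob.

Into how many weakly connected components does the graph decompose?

1

From Bob: component {Bob, Dave, Frank, Heidi, Ivan, Judy, Karl, Mona, Nora, Omar}.
That's 1 component.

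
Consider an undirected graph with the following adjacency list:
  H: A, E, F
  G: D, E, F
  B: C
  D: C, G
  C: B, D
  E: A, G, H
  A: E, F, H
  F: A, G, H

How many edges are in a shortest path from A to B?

Distance 0: A.
Distance 1: E, F, H.
Distance 2: G.
Distance 3: D.
Distance 4: C.
Distance 5: B — contains B.

5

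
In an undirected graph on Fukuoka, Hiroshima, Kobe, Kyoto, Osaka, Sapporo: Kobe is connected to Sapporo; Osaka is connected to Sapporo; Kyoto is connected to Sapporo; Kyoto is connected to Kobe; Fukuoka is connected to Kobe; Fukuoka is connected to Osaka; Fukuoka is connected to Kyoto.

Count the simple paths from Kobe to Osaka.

6

Kobe–Fukuoka–Kyoto–Sapporo–Osaka
Kobe–Fukuoka–Osaka
Kobe–Kyoto–Fukuoka–Osaka
Kobe–Kyoto–Sapporo–Osaka
Kobe–Sapporo–Kyoto–Fukuoka–Osaka
Kobe–Sapporo–Osaka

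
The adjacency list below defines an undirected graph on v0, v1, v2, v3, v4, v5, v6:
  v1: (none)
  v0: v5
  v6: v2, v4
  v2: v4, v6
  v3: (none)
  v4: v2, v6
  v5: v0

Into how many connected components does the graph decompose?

From v0: component {v0, v5}.
From v1: component {v1}.
From v2: component {v2, v4, v6}.
From v3: component {v3}.
That's 4 components.

4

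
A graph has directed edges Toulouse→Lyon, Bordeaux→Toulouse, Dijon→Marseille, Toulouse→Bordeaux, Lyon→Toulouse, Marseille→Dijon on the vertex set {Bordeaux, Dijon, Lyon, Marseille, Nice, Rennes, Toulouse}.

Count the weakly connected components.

From Bordeaux: component {Bordeaux, Lyon, Toulouse}.
From Dijon: component {Dijon, Marseille}.
From Nice: component {Nice}.
From Rennes: component {Rennes}.
That's 4 components.

4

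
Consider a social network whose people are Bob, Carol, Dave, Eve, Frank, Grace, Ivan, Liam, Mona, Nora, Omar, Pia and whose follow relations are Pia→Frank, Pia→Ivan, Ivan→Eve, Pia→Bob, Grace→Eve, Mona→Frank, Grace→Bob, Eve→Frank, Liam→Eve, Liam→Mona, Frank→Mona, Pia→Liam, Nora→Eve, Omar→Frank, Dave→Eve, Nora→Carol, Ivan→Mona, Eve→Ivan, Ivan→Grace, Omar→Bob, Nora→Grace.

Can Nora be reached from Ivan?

No

Explore from Ivan.
Distance 1: reach Eve, Grace, Mona.
Distance 2: reach Bob, Frank.
The search from Ivan is exhausted; no directed path reaches Nora.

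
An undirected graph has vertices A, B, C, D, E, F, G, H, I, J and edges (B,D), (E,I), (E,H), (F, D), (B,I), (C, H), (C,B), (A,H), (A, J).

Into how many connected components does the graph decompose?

2

From A: component {A, B, C, D, E, F, H, I, J}.
From G: component {G}.
That's 2 components.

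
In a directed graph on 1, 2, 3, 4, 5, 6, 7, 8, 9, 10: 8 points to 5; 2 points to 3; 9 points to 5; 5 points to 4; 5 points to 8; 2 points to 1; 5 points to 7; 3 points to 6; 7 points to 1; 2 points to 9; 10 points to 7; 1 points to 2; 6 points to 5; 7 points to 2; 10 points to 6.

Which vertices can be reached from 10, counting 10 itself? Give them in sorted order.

Start at 10.
Its neighbours: 6, 7.
Then their neighbours: 1, 2, 5.
Then next layer: 3, 4, 8, 9.
Every vertex is now reached.

1, 2, 3, 4, 5, 6, 7, 8, 9, 10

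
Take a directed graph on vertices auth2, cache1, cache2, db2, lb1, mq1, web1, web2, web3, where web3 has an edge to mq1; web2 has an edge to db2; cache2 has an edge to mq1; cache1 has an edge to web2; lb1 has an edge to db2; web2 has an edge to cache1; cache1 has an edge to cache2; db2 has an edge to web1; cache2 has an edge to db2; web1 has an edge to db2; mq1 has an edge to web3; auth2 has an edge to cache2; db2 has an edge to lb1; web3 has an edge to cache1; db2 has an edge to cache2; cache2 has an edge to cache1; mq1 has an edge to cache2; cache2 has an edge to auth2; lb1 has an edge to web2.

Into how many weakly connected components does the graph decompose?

1

From auth2: component {auth2, cache1, cache2, db2, lb1, mq1, web1, web2, web3}.
That's 1 component.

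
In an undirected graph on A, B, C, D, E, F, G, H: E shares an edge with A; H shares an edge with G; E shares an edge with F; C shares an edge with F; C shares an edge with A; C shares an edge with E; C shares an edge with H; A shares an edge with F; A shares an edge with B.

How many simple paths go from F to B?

F–A–B
F–C–A–B
F–C–E–A–B
F–E–A–B
F–E–C–A–B

5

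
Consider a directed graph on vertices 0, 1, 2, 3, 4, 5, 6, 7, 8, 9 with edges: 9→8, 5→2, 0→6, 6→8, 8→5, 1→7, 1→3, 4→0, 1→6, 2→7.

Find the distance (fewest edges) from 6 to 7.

Distance 0: 6.
Distance 1: 8.
Distance 2: 5.
Distance 3: 2.
Distance 4: 7 — contains 7.

4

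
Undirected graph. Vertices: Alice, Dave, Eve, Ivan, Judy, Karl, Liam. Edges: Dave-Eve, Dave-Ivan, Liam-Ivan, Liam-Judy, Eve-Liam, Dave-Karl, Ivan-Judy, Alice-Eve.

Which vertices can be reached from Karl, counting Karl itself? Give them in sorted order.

Alice, Dave, Eve, Ivan, Judy, Karl, Liam

Start at Karl.
Its neighbours: Dave.
Then their neighbours: Eve, Ivan.
Then next layer: Alice, Judy, Liam.
Every vertex is now reached.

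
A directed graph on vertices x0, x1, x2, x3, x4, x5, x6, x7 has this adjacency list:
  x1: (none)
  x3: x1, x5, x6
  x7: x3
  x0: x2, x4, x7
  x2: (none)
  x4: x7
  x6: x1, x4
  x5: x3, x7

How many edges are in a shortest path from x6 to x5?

Distance 0: x6.
Distance 1: x1, x4.
Distance 2: x7.
Distance 3: x3.
Distance 4: x5 — contains x5.

4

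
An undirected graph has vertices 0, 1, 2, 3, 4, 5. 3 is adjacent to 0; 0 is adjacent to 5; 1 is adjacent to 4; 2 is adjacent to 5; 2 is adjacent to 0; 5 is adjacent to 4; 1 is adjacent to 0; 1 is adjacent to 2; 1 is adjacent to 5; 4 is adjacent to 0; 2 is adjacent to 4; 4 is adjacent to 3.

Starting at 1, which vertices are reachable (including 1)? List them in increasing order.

Start at 1.
Its neighbours: 0, 2, 4, 5.
Then their neighbours: 3.
Every vertex is now reached.

0, 1, 2, 3, 4, 5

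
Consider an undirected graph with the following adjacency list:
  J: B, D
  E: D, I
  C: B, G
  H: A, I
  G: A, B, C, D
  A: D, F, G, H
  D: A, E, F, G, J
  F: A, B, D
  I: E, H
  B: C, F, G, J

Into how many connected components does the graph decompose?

1

From A: component {A, B, C, D, E, F, G, H, I, J}.
That's 1 component.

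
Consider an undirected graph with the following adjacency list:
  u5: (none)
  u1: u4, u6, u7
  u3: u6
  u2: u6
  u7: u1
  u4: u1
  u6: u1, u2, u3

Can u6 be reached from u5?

No

u5 has no edges, so nothing is reachable from it.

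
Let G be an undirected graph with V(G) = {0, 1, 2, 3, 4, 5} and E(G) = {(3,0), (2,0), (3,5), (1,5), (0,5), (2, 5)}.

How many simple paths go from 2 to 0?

2–0
2–5–0
2–5–3–0

3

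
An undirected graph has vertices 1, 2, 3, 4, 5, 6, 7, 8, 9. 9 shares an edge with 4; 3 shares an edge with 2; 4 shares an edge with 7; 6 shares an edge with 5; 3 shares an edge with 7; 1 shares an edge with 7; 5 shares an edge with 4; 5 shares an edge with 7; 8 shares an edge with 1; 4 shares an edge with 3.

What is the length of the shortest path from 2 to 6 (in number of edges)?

Distance 0: 2.
Distance 1: 3.
Distance 2: 4, 7.
Distance 3: 1, 5, 9.
Distance 4: 6, 8 — contains 6.

4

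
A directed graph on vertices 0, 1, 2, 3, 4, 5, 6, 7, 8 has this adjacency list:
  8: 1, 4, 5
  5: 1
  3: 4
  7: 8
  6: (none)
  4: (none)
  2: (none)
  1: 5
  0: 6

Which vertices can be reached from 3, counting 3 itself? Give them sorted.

Start at 3.
Its neighbours: 4.
Nothing further is reachable.

3, 4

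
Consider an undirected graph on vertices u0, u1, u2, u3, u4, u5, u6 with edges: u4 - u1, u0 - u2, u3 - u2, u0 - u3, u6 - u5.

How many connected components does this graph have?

From u0: component {u0, u2, u3}.
From u1: component {u1, u4}.
From u5: component {u5, u6}.
That's 3 components.

3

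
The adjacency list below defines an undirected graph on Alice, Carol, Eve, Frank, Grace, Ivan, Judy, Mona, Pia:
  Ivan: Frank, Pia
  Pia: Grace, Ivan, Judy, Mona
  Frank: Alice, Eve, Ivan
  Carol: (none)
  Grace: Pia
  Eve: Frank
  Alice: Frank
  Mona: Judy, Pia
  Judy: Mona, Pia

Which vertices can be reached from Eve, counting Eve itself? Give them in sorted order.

Start at Eve.
Its neighbours: Frank.
Then their neighbours: Alice, Ivan.
Then next layer: Pia.
Then next layer: Grace, Judy, Mona.
Nothing further is reachable.

Alice, Eve, Frank, Grace, Ivan, Judy, Mona, Pia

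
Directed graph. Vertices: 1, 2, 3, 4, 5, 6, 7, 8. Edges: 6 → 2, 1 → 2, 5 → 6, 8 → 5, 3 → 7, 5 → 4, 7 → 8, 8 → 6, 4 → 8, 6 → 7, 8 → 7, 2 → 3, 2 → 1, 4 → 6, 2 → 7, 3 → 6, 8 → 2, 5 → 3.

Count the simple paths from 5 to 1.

5→3→6→2→1
5→3→6→7→8→2→1
5→3→7→8→2→1
5→3→7→8→6→2→1
5→4→6→2→1
5→4→6→7→8→2→1
5→4→8→2→1
5→4→8→6→2→1
5→6→2→1
5→6→7→8→2→1

10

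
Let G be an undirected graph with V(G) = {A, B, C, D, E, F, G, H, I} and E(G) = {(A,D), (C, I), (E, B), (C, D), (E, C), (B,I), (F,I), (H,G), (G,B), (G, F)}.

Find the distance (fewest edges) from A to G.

Distance 0: A.
Distance 1: D.
Distance 2: C.
Distance 3: E, I.
Distance 4: B, F.
Distance 5: G — contains G.

5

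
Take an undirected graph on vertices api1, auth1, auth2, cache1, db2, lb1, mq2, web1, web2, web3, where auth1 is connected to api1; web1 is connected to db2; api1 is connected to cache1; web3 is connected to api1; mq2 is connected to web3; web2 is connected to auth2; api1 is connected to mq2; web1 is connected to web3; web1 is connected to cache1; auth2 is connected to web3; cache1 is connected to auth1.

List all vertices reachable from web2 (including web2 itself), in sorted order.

Start at web2.
Its neighbours: auth2.
Then their neighbours: web3.
Then next layer: api1, mq2, web1.
Then next layer: auth1, cache1, db2.
Nothing further is reachable.

api1, auth1, auth2, cache1, db2, mq2, web1, web2, web3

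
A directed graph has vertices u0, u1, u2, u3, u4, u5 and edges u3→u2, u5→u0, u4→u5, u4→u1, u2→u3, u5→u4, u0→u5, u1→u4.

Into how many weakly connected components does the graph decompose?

From u0: component {u0, u1, u4, u5}.
From u2: component {u2, u3}.
That's 2 components.

2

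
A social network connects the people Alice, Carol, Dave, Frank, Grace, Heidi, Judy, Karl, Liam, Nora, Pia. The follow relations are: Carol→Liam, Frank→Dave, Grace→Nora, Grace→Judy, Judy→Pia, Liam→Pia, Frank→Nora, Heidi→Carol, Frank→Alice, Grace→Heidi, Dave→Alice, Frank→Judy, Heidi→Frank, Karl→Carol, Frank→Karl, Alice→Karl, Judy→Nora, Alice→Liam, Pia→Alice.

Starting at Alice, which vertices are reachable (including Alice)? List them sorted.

Alice, Carol, Karl, Liam, Pia

Start at Alice.
Its neighbours: Karl, Liam.
Then their neighbours: Carol, Pia.
Nothing further is reachable.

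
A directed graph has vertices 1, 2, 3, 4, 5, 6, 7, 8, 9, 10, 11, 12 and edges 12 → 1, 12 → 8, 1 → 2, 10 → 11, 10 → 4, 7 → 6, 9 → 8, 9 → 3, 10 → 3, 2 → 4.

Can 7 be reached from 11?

11 has no outgoing edges, so nothing is reachable from it.

No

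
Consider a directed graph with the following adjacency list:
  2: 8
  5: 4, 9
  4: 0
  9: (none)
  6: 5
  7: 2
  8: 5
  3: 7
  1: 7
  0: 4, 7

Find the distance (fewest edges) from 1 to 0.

Distance 0: 1.
Distance 1: 7.
Distance 2: 2.
Distance 3: 8.
Distance 4: 5.
Distance 5: 4, 9.
Distance 6: 0 — contains 0.

6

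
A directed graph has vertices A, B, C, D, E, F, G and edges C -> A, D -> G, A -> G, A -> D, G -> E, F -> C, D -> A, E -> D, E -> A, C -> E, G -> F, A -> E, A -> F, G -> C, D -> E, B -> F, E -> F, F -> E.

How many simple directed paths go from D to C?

D→A→E→F→C
D→A→F→C
D→A→G→C
D→A→G→E→F→C
D→A→G→F→C
D→E→A→F→C
D→E→A→G→C
D→E→A→G→F→C
D→E→F→C
D→G→C
D→G→E→A→F→C
D→G→E→F→C
D→G→F→C

13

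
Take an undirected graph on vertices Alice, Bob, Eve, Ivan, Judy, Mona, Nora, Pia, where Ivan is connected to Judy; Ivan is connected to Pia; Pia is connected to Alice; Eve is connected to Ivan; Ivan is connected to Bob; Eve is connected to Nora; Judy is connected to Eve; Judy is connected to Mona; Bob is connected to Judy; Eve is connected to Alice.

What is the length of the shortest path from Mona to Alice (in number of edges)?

3

Distance 0: Mona.
Distance 1: Judy.
Distance 2: Bob, Eve, Ivan.
Distance 3: Alice, Nora, Pia — contains Alice.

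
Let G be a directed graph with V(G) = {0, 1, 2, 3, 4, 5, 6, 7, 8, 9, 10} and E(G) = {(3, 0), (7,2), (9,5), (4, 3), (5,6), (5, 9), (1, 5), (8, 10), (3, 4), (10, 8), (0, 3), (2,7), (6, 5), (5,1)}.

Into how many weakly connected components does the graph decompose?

4

From 0: component {0, 3, 4}.
From 1: component {1, 5, 6, 9}.
From 2: component {2, 7}.
From 8: component {8, 10}.
That's 4 components.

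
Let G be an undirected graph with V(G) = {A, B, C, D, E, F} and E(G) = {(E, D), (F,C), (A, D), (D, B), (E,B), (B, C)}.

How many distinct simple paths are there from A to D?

1

A–D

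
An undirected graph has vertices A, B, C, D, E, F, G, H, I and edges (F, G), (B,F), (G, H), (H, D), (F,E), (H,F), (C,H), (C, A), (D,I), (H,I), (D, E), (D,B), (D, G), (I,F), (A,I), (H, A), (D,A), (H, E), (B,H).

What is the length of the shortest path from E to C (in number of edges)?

2

Distance 0: E.
Distance 1: D, F, H.
Distance 2: A, B, C, G, I — contains C.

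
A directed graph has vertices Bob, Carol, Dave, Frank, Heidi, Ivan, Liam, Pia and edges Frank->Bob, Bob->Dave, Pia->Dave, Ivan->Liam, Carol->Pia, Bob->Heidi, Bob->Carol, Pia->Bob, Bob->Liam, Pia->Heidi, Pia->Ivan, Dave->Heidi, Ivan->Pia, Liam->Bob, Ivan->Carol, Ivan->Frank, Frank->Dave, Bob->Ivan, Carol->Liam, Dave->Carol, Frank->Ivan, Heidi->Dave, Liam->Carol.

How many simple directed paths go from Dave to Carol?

Dave→Carol

1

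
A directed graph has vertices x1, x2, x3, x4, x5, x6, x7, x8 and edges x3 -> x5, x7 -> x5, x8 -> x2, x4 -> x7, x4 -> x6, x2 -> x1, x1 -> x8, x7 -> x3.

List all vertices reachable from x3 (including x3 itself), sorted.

Start at x3.
Its neighbours: x5.
Nothing further is reachable.

x3, x5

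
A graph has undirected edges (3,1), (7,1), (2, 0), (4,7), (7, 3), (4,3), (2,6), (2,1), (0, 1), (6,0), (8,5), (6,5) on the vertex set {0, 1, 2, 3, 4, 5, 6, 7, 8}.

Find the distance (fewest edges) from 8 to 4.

Distance 0: 8.
Distance 1: 5.
Distance 2: 6.
Distance 3: 0, 2.
Distance 4: 1.
Distance 5: 3, 7.
Distance 6: 4 — contains 4.

6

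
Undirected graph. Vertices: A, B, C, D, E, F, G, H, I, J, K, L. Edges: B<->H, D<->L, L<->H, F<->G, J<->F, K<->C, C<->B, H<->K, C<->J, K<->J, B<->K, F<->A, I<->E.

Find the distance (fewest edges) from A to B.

Distance 0: A.
Distance 1: F.
Distance 2: G, J.
Distance 3: C, K.
Distance 4: B, H — contains B.

4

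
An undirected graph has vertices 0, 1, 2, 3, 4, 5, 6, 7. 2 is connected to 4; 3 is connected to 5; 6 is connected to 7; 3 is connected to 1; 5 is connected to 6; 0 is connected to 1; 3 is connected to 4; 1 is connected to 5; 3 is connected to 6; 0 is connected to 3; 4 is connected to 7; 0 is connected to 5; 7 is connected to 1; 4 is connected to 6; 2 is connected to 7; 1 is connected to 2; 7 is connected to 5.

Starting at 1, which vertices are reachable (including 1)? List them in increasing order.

Start at 1.
Its neighbours: 0, 2, 3, 5, 7.
Then their neighbours: 4, 6.
Every vertex is now reached.

0, 1, 2, 3, 4, 5, 6, 7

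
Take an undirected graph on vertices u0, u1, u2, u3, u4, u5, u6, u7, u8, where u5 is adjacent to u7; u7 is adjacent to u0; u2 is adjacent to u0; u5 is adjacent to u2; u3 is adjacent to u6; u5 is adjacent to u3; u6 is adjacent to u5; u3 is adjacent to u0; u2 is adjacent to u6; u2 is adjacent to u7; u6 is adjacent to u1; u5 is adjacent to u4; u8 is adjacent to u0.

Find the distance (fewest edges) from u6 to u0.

2

Distance 0: u6.
Distance 1: u1, u2, u3, u5.
Distance 2: u0, u4, u7 — contains u0.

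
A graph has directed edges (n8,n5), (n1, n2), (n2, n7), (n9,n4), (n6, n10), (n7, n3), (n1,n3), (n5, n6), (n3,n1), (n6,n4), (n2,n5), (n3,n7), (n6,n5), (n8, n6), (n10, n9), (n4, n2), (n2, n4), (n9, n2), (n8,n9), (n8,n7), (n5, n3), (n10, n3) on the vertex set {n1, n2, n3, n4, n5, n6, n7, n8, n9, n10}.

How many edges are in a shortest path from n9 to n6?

Distance 0: n9.
Distance 1: n2, n4.
Distance 2: n5, n7.
Distance 3: n3, n6 — contains n6.

3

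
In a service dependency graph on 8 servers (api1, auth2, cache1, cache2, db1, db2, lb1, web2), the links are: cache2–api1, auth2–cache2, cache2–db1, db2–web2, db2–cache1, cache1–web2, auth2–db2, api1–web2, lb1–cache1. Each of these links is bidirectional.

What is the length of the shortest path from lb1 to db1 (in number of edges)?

5

Distance 0: lb1.
Distance 1: cache1.
Distance 2: db2, web2.
Distance 3: api1, auth2.
Distance 4: cache2.
Distance 5: db1 — contains db1.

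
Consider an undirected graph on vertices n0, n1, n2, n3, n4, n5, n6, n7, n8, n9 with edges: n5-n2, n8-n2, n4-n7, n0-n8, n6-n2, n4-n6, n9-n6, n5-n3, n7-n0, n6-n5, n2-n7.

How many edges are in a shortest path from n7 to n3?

3

Distance 0: n7.
Distance 1: n0, n2, n4.
Distance 2: n5, n6, n8.
Distance 3: n3, n9 — contains n3.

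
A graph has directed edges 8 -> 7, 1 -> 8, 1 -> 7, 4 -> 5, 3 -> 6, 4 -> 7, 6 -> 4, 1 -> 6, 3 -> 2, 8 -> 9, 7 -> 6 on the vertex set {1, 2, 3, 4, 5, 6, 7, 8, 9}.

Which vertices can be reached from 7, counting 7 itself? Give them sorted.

Start at 7.
Its neighbours: 6.
Then their neighbours: 4.
Then next layer: 5.
Nothing further is reachable.

4, 5, 6, 7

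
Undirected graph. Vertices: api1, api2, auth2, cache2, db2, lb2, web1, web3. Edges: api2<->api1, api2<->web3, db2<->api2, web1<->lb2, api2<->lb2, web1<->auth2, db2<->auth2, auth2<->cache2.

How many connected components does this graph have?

From api1: component {api1, api2, auth2, cache2, db2, lb2, web1, web3}.
That's 1 component.

1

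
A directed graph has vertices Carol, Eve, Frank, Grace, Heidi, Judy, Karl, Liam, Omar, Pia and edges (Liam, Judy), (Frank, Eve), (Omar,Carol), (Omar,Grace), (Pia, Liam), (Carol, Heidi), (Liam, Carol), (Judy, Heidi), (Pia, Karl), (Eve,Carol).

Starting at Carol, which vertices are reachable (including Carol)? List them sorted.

Start at Carol.
Its neighbours: Heidi.
Nothing further is reachable.

Carol, Heidi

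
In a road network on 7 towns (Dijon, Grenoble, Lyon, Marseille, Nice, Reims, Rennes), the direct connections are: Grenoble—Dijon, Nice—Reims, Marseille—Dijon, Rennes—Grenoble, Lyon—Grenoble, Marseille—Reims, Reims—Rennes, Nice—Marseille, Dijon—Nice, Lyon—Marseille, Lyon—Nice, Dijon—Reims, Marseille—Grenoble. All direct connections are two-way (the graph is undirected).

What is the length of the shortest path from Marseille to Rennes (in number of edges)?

2

Distance 0: Marseille.
Distance 1: Dijon, Grenoble, Lyon, Nice, Reims.
Distance 2: Rennes — contains Rennes.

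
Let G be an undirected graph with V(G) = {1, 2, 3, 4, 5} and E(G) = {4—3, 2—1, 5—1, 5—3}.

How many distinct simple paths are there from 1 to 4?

1–5–3–4

1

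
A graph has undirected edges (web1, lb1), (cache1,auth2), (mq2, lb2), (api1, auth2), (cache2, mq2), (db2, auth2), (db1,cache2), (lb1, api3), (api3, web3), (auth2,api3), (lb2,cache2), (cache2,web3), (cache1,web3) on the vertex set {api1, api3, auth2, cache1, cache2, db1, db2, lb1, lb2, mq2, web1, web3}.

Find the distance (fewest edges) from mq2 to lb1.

Distance 0: mq2.
Distance 1: cache2, lb2.
Distance 2: db1, web3.
Distance 3: api3, cache1.
Distance 4: auth2, lb1 — contains lb1.

4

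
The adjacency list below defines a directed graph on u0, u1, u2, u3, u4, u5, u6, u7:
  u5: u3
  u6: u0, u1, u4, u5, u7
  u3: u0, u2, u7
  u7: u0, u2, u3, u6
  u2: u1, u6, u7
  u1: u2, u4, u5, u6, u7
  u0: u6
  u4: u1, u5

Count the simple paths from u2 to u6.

u2→u1→u4→u5→u3→u0→u6
u2→u1→u4→u5→u3→u7→u0→u6
u2→u1→u4→u5→u3→u7→u6
u2→u1→u5→u3→u0→u6
u2→u1→u5→u3→u7→u0→u6
u2→u1→u5→u3→u7→u6
u2→u1→u6
u2→u1→u7→u0→u6
u2→u1→u7→u3→u0→u6
u2→u1→u7→u6
u2→u6
u2→u7→u0→u6
u2→u7→u3→u0→u6
u2→u7→u6

14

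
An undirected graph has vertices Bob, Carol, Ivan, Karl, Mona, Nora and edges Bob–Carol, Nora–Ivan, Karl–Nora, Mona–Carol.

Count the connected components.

2

From Bob: component {Bob, Carol, Mona}.
From Ivan: component {Ivan, Karl, Nora}.
That's 2 components.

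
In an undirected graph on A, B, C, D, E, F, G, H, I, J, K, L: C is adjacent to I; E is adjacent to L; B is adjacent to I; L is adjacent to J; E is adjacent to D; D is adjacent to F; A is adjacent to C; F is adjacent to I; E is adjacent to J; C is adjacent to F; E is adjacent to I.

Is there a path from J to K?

No

Explore from J.
Distance 1: reach E, L.
Distance 2: reach D, I.
Distance 3: reach B, C, F.
Distance 4: reach A.
The search is exhausted without reaching K; it lies in a different component.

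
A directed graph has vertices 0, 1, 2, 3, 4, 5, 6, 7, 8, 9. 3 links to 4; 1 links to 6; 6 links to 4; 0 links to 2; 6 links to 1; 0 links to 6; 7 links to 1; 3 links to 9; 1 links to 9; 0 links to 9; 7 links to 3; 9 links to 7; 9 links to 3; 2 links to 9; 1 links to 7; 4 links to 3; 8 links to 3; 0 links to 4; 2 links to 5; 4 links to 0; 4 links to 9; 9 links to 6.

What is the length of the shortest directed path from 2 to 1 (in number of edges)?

Distance 0: 2.
Distance 1: 5, 9.
Distance 2: 3, 6, 7.
Distance 3: 1, 4 — contains 1.

3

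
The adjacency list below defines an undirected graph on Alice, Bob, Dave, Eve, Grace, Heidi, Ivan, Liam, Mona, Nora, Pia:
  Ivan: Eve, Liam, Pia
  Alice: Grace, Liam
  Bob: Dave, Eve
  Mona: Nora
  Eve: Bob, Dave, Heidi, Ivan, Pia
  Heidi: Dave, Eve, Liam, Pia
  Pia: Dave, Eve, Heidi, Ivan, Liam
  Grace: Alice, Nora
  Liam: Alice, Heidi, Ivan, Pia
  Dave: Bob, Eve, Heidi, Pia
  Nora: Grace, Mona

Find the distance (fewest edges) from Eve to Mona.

6

Distance 0: Eve.
Distance 1: Bob, Dave, Heidi, Ivan, Pia.
Distance 2: Liam.
Distance 3: Alice.
Distance 4: Grace.
Distance 5: Nora.
Distance 6: Mona — contains Mona.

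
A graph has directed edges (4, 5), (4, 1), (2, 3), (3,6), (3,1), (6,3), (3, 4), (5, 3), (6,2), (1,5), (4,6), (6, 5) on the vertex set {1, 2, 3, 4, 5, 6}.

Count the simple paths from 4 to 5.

5

4→1→5
4→5
4→6→2→3→1→5
4→6→3→1→5
4→6→5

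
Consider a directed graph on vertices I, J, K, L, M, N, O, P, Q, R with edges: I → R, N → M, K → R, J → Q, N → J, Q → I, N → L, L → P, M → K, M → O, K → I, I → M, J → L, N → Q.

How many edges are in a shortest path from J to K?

4

Distance 0: J.
Distance 1: L, Q.
Distance 2: I, P.
Distance 3: M, R.
Distance 4: K, O — contains K.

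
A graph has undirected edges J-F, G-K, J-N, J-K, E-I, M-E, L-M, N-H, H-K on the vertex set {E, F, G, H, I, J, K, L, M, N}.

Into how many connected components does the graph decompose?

From E: component {E, I, L, M}.
From F: component {F, G, H, J, K, N}.
That's 2 components.

2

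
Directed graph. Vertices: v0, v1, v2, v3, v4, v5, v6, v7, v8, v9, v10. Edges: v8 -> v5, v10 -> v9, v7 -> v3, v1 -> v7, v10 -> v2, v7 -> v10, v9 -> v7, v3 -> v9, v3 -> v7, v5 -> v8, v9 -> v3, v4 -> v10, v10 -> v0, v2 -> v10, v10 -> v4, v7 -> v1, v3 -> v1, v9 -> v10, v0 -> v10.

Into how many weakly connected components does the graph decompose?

3

From v0: component {v0, v1, v2, v3, v4, v7, v9, v10}.
From v5: component {v5, v8}.
From v6: component {v6}.
That's 3 components.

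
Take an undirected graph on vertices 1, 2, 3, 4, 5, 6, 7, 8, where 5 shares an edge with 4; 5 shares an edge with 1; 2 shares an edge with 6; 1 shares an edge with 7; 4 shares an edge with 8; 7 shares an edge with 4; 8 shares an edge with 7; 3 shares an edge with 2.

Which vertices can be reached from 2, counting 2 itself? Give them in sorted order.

Start at 2.
Its neighbours: 3, 6.
Nothing further is reachable.

2, 3, 6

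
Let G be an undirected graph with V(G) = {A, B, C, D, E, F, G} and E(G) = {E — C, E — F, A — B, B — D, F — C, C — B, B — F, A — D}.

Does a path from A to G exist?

No

Explore from A.
Distance 1: reach B, D.
Distance 2: reach C, F.
Distance 3: reach E.
The search is exhausted without reaching G; it lies in a different component.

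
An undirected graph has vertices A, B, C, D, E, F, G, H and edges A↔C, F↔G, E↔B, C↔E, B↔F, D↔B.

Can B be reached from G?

Explore from G.
Distance 1: reach F.
Distance 2: reach B.
Found B.

Yes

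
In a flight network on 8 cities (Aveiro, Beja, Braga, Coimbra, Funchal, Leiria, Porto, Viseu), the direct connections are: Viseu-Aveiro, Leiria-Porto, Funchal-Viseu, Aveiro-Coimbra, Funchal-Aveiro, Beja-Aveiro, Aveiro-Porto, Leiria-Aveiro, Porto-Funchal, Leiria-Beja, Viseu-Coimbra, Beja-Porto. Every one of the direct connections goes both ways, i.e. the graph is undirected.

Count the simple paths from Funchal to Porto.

Funchal–Aveiro–Beja–Leiria–Porto
Funchal–Aveiro–Beja–Porto
Funchal–Aveiro–Leiria–Beja–Porto
Funchal–Aveiro–Leiria–Porto
Funchal–Aveiro–Porto
Funchal–Porto
Funchal–Viseu–Aveiro–Beja–Leiria–Porto
Funchal–Viseu–Aveiro–Beja–Porto
... and 8 more.

16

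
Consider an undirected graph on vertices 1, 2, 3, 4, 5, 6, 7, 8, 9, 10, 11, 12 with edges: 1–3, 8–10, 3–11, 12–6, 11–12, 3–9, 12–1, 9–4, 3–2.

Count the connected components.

4

From 1: component {1, 2, 3, 4, 6, 9, 11, 12}.
From 5: component {5}.
From 7: component {7}.
From 8: component {8, 10}.
That's 4 components.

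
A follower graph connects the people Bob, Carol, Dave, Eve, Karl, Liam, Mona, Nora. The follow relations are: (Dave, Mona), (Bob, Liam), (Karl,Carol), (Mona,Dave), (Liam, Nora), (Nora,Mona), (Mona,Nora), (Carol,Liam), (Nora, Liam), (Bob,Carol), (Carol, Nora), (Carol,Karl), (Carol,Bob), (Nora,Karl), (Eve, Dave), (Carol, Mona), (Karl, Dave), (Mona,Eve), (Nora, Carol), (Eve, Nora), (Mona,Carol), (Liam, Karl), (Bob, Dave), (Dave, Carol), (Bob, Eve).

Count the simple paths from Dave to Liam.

20

Dave→Carol→Bob→Eve→Nora→Liam
Dave→Carol→Bob→Liam
Dave→Carol→Liam
Dave→Carol→Mona→Eve→Nora→Liam
Dave→Carol→Mona→Nora→Liam
Dave→Carol→Nora→Liam
Dave→Mona→Carol→Bob→Eve→Nora→Liam
Dave→Mona→Carol→Bob→Liam
... and 12 more.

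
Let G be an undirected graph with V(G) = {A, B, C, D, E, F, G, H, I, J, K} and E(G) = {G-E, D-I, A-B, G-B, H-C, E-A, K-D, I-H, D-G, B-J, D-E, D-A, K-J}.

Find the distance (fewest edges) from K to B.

2

Distance 0: K.
Distance 1: D, J.
Distance 2: A, B, E, G, I — contains B.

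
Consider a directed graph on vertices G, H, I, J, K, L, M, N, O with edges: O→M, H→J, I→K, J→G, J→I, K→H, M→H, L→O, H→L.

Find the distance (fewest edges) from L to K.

Distance 0: L.
Distance 1: O.
Distance 2: M.
Distance 3: H.
Distance 4: J.
Distance 5: G, I.
Distance 6: K — contains K.

6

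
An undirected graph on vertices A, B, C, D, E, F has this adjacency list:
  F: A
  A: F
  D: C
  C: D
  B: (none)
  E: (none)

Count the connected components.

From A: component {A, F}.
From B: component {B}.
From C: component {C, D}.
From E: component {E}.
That's 4 components.

4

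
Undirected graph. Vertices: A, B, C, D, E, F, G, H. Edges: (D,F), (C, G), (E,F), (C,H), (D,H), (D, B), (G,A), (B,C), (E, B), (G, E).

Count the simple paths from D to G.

D–B–C–G
D–B–E–G
D–F–E–B–C–G
D–F–E–G
D–H–C–B–E–G
D–H–C–G

6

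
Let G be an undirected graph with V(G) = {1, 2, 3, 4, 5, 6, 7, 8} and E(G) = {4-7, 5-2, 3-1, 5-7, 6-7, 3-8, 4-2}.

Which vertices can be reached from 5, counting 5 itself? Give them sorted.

Start at 5.
Its neighbours: 2, 7.
Then their neighbours: 4, 6.
Nothing further is reachable.

2, 4, 5, 6, 7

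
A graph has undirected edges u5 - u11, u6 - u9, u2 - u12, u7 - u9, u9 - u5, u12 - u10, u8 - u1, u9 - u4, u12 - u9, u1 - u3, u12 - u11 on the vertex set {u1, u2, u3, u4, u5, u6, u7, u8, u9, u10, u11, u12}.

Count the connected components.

From u1: component {u1, u3, u8}.
From u2: component {u2, u4, u5, u6, u7, u9, u10, u11, u12}.
That's 2 components.

2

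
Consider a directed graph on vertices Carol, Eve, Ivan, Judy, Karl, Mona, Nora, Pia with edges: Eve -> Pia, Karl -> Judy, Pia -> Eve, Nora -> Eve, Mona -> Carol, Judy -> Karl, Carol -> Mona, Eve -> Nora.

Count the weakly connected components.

From Carol: component {Carol, Mona}.
From Eve: component {Eve, Nora, Pia}.
From Ivan: component {Ivan}.
From Judy: component {Judy, Karl}.
That's 4 components.

4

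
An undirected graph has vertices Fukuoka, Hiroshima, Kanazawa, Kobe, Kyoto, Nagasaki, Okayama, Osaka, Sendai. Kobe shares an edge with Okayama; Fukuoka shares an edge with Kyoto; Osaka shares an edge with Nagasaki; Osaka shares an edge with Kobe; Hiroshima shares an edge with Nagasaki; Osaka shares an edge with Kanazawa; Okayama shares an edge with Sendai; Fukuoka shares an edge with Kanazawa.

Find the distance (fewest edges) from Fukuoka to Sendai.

5

Distance 0: Fukuoka.
Distance 1: Kanazawa, Kyoto.
Distance 2: Osaka.
Distance 3: Kobe, Nagasaki.
Distance 4: Hiroshima, Okayama.
Distance 5: Sendai — contains Sendai.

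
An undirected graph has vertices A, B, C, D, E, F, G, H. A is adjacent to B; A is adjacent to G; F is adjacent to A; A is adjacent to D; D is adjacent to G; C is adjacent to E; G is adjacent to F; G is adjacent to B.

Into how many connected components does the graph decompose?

From A: component {A, B, D, F, G}.
From C: component {C, E}.
From H: component {H}.
That's 3 components.

3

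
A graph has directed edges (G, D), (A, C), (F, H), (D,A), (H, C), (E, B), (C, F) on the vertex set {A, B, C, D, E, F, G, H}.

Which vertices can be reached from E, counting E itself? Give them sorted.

Start at E.
Its neighbours: B.
Nothing further is reachable.

B, E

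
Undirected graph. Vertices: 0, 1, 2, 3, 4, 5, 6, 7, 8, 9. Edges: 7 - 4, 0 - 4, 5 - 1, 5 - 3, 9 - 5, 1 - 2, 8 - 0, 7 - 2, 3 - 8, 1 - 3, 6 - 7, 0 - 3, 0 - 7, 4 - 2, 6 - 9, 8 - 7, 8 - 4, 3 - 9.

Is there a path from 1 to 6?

Explore from 1.
Distance 1: reach 2, 3, 5.
Distance 2: reach 0, 4, 7, 8, 9.
Distance 3: reach 6.
Found 6.

Yes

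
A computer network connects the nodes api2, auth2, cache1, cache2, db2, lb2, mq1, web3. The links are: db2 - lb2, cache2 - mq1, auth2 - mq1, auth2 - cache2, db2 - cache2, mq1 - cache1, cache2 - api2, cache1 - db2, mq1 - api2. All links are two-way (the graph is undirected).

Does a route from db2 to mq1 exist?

Yes

Explore from db2.
Distance 1: reach cache1, cache2, lb2.
Distance 2: reach api2, auth2, mq1.
Found mq1.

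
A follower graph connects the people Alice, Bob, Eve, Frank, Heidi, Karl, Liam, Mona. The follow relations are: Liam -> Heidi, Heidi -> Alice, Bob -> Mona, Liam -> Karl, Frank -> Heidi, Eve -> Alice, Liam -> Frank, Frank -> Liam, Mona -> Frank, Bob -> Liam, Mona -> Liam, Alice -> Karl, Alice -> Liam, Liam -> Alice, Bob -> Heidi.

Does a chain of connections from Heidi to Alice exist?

Explore from Heidi.
Distance 1: reach Alice.
Found Alice.

Yes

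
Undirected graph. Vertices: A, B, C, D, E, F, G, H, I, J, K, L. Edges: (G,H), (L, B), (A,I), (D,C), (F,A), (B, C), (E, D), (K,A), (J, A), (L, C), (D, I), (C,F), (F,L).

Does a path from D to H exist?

Explore from D.
Distance 1: reach C, E, I.
Distance 2: reach A, B, F, L.
Distance 3: reach J, K.
The search is exhausted without reaching H; it lies in a different component.

No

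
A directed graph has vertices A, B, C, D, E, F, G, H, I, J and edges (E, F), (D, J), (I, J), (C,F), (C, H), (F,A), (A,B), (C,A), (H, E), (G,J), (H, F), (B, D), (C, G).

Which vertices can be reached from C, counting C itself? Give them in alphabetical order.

Start at C.
Its neighbours: A, F, G, H.
Then their neighbours: B, E, J.
Then next layer: D.
Nothing further is reachable.

A, B, C, D, E, F, G, H, J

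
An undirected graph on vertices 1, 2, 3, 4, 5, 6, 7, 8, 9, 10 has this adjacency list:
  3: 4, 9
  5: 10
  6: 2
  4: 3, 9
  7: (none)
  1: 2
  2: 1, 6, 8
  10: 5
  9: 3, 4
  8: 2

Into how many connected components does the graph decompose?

From 1: component {1, 2, 6, 8}.
From 3: component {3, 4, 9}.
From 5: component {5, 10}.
From 7: component {7}.
That's 4 components.

4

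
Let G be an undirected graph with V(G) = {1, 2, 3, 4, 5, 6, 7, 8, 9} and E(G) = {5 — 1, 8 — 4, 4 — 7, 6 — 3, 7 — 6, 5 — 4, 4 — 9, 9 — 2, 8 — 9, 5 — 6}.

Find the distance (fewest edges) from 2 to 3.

Distance 0: 2.
Distance 1: 9.
Distance 2: 4, 8.
Distance 3: 5, 7.
Distance 4: 1, 6.
Distance 5: 3 — contains 3.

5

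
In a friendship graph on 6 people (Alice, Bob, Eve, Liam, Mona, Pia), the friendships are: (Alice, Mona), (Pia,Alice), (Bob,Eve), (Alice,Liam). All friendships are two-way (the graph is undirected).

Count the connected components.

From Alice: component {Alice, Liam, Mona, Pia}.
From Bob: component {Bob, Eve}.
That's 2 components.

2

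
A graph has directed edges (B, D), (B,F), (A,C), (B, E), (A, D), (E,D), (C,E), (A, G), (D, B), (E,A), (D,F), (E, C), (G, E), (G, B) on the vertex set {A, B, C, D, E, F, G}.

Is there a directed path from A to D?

Explore from A.
Distance 1: reach C, D, G.
Found D.

Yes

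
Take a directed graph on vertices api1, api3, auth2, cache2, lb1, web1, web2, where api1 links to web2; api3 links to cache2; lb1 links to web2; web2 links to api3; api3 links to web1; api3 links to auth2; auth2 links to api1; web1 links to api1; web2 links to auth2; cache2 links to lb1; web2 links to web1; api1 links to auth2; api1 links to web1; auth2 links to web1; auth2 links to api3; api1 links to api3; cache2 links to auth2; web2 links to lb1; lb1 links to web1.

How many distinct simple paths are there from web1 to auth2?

web1→api1→api3→auth2
web1→api1→api3→cache2→auth2
web1→api1→api3→cache2→lb1→web2→auth2
web1→api1→auth2
web1→api1→web2→api3→auth2
web1→api1→web2→api3→cache2→auth2
web1→api1→web2→auth2

7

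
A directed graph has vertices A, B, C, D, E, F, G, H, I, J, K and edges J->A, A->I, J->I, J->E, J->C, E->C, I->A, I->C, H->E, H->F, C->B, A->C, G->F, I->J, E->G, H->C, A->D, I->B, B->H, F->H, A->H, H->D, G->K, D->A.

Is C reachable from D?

Yes

Explore from D.
Distance 1: reach A.
Distance 2: reach C, H, I.
Found C.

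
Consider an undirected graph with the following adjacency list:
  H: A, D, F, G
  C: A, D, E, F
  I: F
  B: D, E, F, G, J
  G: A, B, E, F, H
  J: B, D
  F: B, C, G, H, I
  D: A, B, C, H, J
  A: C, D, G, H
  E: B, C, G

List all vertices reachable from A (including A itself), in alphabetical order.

Start at A.
Its neighbours: C, D, G, H.
Then their neighbours: B, E, F, J.
Then next layer: I.
Every vertex is now reached.

A, B, C, D, E, F, G, H, I, J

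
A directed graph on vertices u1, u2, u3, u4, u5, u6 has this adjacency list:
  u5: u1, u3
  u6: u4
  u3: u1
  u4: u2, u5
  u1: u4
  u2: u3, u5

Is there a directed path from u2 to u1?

Yes

Explore from u2.
Distance 1: reach u3, u5.
Distance 2: reach u1.
Found u1.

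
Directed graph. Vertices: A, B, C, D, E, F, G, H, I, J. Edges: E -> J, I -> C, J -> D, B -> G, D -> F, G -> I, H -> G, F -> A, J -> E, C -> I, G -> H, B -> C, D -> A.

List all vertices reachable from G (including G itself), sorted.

C, G, H, I

Start at G.
Its neighbours: H, I.
Then their neighbours: C.
Nothing further is reachable.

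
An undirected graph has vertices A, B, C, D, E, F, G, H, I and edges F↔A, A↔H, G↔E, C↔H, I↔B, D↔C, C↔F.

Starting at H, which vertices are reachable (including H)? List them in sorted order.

A, C, D, F, H

Start at H.
Its neighbours: A, C.
Then their neighbours: D, F.
Nothing further is reachable.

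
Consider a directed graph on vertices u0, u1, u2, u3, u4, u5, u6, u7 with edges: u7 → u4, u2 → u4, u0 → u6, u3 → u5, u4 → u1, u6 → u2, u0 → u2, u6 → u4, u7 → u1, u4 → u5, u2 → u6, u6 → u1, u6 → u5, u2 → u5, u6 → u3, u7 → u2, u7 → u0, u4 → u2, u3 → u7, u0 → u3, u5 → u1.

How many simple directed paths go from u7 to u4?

u7→u0→u2→u4
u7→u0→u2→u6→u4
u7→u0→u6→u2→u4
u7→u0→u6→u4
u7→u2→u4
u7→u2→u6→u4
u7→u4

7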